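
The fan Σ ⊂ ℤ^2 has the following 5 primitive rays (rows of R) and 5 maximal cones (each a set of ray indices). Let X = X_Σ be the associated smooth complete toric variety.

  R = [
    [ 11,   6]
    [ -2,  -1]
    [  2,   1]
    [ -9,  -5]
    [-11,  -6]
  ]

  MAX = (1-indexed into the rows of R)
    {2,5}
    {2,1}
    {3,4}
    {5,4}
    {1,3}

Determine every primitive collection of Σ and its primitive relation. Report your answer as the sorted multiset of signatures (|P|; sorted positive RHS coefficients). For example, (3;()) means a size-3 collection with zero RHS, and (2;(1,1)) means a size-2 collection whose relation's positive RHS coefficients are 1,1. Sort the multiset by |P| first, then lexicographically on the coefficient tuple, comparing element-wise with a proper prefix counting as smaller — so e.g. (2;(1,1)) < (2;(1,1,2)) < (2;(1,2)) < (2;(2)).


5 collections generate NE(X_Σ); each relation:

  {1,5}:  v_{1} + v_{5} = 0 ; sig = (2;())
  {2,3}:  v_{2} + v_{3} = 0 ; sig = (2;())
  {1,4}:  v_{1} + v_{4} = v_{3} ; sig = (2;(1))
  {2,4}:  v_{2} + v_{4} = v_{5} ; sig = (2;(1))
  {3,5}:  v_{3} + v_{5} = v_{4} ; sig = (2;(1))

so the primitive-relation signature multiset is
    (2;())
    (2;())
    (2;(1))
    (2;(1))
    (2;(1))


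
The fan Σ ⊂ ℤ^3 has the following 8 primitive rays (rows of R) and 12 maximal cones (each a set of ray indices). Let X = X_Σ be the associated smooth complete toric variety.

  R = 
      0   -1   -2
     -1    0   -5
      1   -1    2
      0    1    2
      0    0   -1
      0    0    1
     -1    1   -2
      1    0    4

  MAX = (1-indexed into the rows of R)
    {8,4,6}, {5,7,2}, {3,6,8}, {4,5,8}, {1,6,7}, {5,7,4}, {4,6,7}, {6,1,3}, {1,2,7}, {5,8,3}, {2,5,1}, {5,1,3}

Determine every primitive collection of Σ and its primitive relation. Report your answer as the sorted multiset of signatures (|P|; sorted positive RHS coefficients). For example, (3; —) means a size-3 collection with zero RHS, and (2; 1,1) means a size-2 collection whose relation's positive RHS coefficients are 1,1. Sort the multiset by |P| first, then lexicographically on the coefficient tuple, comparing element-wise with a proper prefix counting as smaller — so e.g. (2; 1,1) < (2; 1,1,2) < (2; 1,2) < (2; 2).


11 collections generate NE(X_Σ); each relation:

  {1,4}:  v_{1} + v_{4} = 0  →  sig = (2; —)
  {3,7}:  v_{3} + v_{7} = 0  →  sig = (2; —)
  {5,6}:  v_{5} + v_{6} = 0  →  sig = (2; —)
  {1,8}:  v_{1} + v_{8} = v_{3}  →  sig = (2; 1)
  {2,8}:  v_{2} + v_{8} = v_{5}  →  sig = (2; 1)
  {3,4}:  v_{3} + v_{4} = v_{8}  →  sig = (2; 1)
  {7,8}:  v_{7} + v_{8} = v_{4}  →  sig = (2; 1)
  {2,3}:  v_{2} + v_{3} = v_{1} + v_{5}  →  sig = (2; 1,1)
  {2,4}:  v_{2} + v_{4} = v_{5} + v_{7}  →  sig = (2; 1,1)
  {2,6}:  v_{2} + v_{6} = v_{1} + v_{7}  →  sig = (2; 1,1)
  {1,5,7}:  v_{1} + v_{5} + v_{7} = v_{2}  →  sig = (3; 1)

Sorted signature multiset PRS(X):
[(2; —), (2; —), (2; —), (2; 1), (2; 1), (2; 1), (2; 1), (2; 1,1), (2; 1,1), (2; 1,1), (3; 1)]


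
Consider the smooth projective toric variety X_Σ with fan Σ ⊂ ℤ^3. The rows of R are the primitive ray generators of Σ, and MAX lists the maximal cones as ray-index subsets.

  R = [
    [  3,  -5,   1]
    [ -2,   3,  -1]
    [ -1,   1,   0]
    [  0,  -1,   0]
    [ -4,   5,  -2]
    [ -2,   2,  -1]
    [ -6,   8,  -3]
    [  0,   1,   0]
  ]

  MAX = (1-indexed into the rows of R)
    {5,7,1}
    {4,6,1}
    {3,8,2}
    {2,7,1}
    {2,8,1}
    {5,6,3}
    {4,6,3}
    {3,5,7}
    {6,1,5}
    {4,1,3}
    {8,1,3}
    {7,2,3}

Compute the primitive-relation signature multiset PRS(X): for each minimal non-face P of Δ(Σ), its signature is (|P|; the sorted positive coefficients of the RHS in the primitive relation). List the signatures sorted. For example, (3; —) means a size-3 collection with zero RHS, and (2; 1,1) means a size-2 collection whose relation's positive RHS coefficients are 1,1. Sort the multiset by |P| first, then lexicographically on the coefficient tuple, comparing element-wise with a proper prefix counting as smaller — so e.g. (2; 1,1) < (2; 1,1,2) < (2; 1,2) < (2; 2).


|primitive collections| = 14. Relations:

  • {4,8}:  v_{4} + v_{8} = 0  ⟹  sig = (2; —)
  • {2,4}:  v_{2} + v_{4} = v_{6}  ⟹  sig = (2; 1)
  • {2,5}:  v_{2} + v_{5} = v_{7}  ⟹  sig = (2; 1)
  • {2,6}:  v_{2} + v_{6} = v_{5}  ⟹  sig = (2; 1)
  • {6,8}:  v_{6} + v_{8} = v_{2}  ⟹  sig = (2; 1)
  • {4,7}:  v_{4} + v_{7} = v_{5} + v_{6}  ⟹  sig = (2; 1,1)
  • {4,5}:  v_{4} + v_{5} = 2·v_{6}  ⟹  sig = (2; 2)
  • {5,8}:  v_{5} + v_{8} = 2·v_{2}  ⟹  sig = (2; 2)
  • {6,7}:  v_{6} + v_{7} = 2·v_{5}  ⟹  sig = (2; 2)
  • {7,8}:  v_{7} + v_{8} = 3·v_{2}  ⟹  sig = (2; 3)
  • {1,2,3}:  v_{1} + v_{2} + v_{3} = v_{4}  ⟹  sig = (3; 1)
  • {1,3,5}:  v_{1} + v_{3} + v_{5} = v_{4} + v_{6}  ⟹  sig = (3; 1,1)
  • {1,3,6}:  v_{1} + v_{3} + v_{6} = 2·v_{4}  ⟹  sig = (3; 2)
  • {1,3,7}:  v_{1} + v_{3} + v_{7} = 2·v_{6}  ⟹  sig = (3; 2)

Sorted signature multiset PRS(X):
[(2; —), (2; 1), (2; 1), (2; 1), (2; 1), (2; 1,1), (2; 2), (2; 2), (2; 2), (2; 3), (3; 1), (3; 1,1), (3; 2), (3; 2)]


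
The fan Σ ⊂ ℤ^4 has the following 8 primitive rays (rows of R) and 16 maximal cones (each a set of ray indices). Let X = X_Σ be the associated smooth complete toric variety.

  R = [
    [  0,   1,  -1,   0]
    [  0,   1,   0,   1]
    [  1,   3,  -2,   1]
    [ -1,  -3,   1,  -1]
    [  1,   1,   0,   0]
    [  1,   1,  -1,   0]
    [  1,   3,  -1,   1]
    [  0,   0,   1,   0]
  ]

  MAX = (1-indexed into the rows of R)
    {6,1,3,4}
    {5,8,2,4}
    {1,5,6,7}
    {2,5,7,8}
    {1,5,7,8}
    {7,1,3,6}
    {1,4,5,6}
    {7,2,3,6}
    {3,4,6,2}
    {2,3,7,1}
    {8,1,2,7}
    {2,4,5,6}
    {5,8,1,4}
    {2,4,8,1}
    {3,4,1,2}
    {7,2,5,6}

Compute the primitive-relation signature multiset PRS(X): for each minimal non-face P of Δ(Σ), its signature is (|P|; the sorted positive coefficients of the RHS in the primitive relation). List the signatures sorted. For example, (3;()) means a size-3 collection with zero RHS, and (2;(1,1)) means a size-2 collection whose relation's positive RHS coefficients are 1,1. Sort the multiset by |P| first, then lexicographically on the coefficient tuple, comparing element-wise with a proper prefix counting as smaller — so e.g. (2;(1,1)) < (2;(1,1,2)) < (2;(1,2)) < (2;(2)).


Primitive collections (6):

  • {4,7}:  v_{4} + v_{7} = 0 ; sig = (2;())
  • {3,8}:  v_{3} + v_{8} = v_{7} ; sig = (2;(1))
  • {6,8}:  v_{6} + v_{8} = v_{5} ; sig = (2;(1))
  • {3,5}:  v_{3} + v_{5} = v_{6} + v_{7} ; sig = (2;(1,1))
  • {1,2,5}:  v_{1} + v_{2} + v_{5} = v_{7} ; sig = (3;(1))
  • {1,2,6}:  v_{1} + v_{2} + v_{6} = v_{3} ; sig = (3;(1))

Hence PRS(X_Σ) =
[(2;()), (2;(1)), (2;(1)), (2;(1,1)), (3;(1)), (3;(1))]


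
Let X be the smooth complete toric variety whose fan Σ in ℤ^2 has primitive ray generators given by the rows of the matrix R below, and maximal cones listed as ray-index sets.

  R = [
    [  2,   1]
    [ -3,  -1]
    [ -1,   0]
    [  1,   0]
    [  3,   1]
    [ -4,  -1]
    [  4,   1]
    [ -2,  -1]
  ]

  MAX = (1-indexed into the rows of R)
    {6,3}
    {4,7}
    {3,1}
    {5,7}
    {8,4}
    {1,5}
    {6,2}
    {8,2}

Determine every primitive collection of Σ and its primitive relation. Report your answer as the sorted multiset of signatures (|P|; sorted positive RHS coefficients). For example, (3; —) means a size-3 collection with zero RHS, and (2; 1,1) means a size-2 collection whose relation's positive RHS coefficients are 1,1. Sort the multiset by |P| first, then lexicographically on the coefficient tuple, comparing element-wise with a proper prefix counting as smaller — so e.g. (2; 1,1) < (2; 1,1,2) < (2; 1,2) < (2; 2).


20 minimal non-faces of Δ(Σ) (on 8 rays):

  P={1,8}:  v_{1} + v_{8} = 0 ; sig = (2; —)
  P={2,5}:  v_{2} + v_{5} = 0 ; sig = (2; —)
  P={3,4}:  v_{3} + v_{4} = 0 ; sig = (2; —)
  P={6,7}:  v_{6} + v_{7} = 0 ; sig = (2; —)
  P={1,2}:  v_{1} + v_{2} = v_{3} ; sig = (2; 1)
  P={1,4}:  v_{1} + v_{4} = v_{5} ; sig = (2; 1)
  P={2,3}:  v_{2} + v_{3} = v_{6} ; sig = (2; 1)
  P={2,4}:  v_{2} + v_{4} = v_{8} ; sig = (2; 1)
  P={2,7}:  v_{2} + v_{7} = v_{4} ; sig = (2; 1)
  P={3,5}:  v_{3} + v_{5} = v_{1} ; sig = (2; 1)
  P={3,7}:  v_{3} + v_{7} = v_{5} ; sig = (2; 1)
  P={3,8}:  v_{3} + v_{8} = v_{2} ; sig = (2; 1)
  P={4,5}:  v_{4} + v_{5} = v_{7} ; sig = (2; 1)
  P={4,6}:  v_{4} + v_{6} = v_{2} ; sig = (2; 1)
  P={5,6}:  v_{5} + v_{6} = v_{3} ; sig = (2; 1)
  P={5,8}:  v_{5} + v_{8} = v_{4} ; sig = (2; 1)
  P={1,6}:  v_{1} + v_{6} = 2·v_{3} ; sig = (2; 2)
  P={1,7}:  v_{1} + v_{7} = 2·v_{5} ; sig = (2; 2)
  P={6,8}:  v_{6} + v_{8} = 2·v_{2} ; sig = (2; 2)
  P={7,8}:  v_{7} + v_{8} = 2·v_{4} ; sig = (2; 2)

Signatures (|P|; sorted positive RHS coefficients), sorted:
    |P|=2: 20 collections, coeffs (), (), (), (), (1), (1), (1), (1), (1), (1), (1), (1), (1), (1), (1), (1), (2), (2), (2), (2)


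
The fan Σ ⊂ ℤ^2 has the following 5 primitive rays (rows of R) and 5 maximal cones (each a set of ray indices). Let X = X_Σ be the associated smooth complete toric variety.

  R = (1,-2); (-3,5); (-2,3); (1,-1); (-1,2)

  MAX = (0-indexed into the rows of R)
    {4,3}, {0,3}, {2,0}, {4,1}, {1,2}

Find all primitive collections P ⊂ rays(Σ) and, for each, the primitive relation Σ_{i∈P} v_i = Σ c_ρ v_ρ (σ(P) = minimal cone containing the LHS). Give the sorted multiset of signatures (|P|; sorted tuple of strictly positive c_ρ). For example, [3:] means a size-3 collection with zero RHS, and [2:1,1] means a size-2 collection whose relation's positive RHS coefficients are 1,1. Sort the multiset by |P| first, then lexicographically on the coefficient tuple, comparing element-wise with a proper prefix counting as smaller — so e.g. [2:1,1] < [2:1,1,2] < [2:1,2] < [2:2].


Primitive collections (5):

  P = {0,4}:  v_{0} + v_{4} = 0  ⇒ sig = [2:]
  P = {0,1}:  v_{0} + v_{1} = v_{2}  ⇒ sig = [2:1]
  P = {2,3}:  v_{2} + v_{3} = v_{4}  ⇒ sig = [2:1]
  P = {2,4}:  v_{2} + v_{4} = v_{1}  ⇒ sig = [2:1]
  P = {1,3}:  v_{1} + v_{3} = 2·v_{4}  ⇒ sig = [2:2]

Signatures (|P|; sorted positive RHS coefficients), sorted:
    |P|=2: 5 collections, coeffs (), (1), (1), (1), (2)


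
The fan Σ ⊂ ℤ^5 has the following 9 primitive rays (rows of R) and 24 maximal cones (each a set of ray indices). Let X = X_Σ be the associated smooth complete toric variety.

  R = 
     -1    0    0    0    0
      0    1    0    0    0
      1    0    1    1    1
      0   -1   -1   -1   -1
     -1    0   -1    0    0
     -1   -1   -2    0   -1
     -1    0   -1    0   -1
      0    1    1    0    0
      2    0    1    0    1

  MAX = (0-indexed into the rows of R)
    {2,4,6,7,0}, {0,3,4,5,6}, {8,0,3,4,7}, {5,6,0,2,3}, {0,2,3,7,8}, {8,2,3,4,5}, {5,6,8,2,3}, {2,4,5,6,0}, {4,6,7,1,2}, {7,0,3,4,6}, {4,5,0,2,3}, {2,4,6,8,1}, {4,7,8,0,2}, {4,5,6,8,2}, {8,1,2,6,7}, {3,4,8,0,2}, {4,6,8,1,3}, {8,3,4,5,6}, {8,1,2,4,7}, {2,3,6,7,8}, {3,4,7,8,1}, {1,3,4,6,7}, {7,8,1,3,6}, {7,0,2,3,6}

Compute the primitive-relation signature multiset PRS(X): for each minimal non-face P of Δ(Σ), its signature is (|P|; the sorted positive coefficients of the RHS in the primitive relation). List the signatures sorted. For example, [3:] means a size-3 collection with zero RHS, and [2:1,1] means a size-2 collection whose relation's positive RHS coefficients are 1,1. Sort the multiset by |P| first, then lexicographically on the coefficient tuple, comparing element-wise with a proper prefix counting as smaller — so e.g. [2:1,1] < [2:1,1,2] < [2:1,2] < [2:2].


Δ(Σ) — 9 vertices, 9 min non-faces:

  • {5,7}:  v_{5} + v_{7} = v_{6}  →  sig = [2:1]
  • {0,1}:  v_{0} + v_{1} = v_{4} + v_{7}  →  sig = [2:1,1]
  • {1,5}:  v_{1} + v_{5} = v_{4} + 2·v_{6} + v_{8}  →  sig = [2:1,1,2]
  • {0,6,8}:  v_{0} + v_{6} + v_{8} = 0  →  sig = [3:]
  • {1,2,3}:  v_{1} + v_{2} + v_{3} = v_{6} + v_{8}  →  sig = [3:1,1]
  • {0,5,8}:  v_{0} + v_{5} + v_{8} = v_{2} + v_{3} + v_{4}  →  sig = [3:1,1,1]
  • {2,3,4,7}:  v_{2} + v_{3} + v_{4} + v_{7} = 0  →  sig = [4:]
  • {2,3,4,6}:  v_{2} + v_{3} + v_{4} + v_{6} = v_{5}  →  sig = [4:1]
  • {4,6,7,8}:  v_{4} + v_{6} + v_{7} + v_{8} = v_{1}  →  sig = [4:1]

Signatures (|P|; sorted positive RHS coefficients), sorted:
    |P|=2: 3 collections, coeffs (1), (1,1), (1,1,2)
    |P|=3: 3 collections, coeffs (), (1,1), (1,1,1)
    |P|=4: 3 collections, coeffs (), (1), (1)


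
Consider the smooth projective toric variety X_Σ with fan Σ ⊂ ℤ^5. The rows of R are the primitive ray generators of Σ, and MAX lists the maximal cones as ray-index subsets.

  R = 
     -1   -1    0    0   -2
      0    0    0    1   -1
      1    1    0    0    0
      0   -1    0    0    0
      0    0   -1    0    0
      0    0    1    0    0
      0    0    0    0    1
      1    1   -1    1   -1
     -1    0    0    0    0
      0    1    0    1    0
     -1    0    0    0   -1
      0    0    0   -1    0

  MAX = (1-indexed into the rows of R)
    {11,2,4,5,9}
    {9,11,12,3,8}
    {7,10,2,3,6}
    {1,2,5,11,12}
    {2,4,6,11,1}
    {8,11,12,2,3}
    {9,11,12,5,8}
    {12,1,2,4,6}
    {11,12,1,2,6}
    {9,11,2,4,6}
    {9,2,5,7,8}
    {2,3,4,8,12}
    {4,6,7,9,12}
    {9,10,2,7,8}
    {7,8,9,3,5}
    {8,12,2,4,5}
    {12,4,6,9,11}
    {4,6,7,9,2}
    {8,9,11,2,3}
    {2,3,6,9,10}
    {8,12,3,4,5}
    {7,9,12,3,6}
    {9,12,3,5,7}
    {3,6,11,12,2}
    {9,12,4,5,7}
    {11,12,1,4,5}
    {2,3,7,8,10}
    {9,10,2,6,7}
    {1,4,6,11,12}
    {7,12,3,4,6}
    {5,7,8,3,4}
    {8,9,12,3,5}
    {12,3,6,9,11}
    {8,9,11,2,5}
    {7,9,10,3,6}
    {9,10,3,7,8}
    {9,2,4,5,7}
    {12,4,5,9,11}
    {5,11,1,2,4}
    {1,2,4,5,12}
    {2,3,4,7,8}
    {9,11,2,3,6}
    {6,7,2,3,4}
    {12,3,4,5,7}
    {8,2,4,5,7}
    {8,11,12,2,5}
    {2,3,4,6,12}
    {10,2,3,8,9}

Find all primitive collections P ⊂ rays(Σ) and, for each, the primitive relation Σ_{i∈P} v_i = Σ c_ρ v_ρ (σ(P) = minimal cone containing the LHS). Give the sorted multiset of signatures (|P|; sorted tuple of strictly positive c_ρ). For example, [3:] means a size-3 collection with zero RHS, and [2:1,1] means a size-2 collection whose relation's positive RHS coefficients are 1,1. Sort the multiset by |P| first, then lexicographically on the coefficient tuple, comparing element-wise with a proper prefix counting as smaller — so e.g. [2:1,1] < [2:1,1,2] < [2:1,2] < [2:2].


The 23 primitive collections of Σ (r=12, n=5):

  P = {5,6}:  v_{5} + v_{6} = 0 ; sig = [2:]
  P = {7,11}:  v_{7} + v_{11} = v_{9} ; sig = [2:1]
  P = {1,7}:  v_{1} + v_{7} = v_{4} + v_{11} ; sig = [2:1,1]
  P = {1,10}:  v_{1} + v_{10} = v_{2} + v_{11} ; sig = [2:1,1]
  P = {4,10}:  v_{4} + v_{10} = v_{2} + v_{7} ; sig = [2:1,1]
  P = {6,8}:  v_{6} + v_{8} = v_{2} + v_{3} ; sig = [2:1,1]
  P = {10,12}:  v_{10} + v_{12} = v_{3} + v_{9} ; sig = [2:1,1]
  P = {5,10}:  v_{5} + v_{10} = v_{7} + v_{8} + v_{9} ; sig = [2:1,1,1]
  P = {10,11}:  v_{10} + v_{11} = v_{2} + v_{3} + 2·v_{9} ; sig = [2:1,1,2]
  P = {1,9}:  v_{1} + v_{9} = v_{4} + 2·v_{11} ; sig = [2:1,2]
  P = {1,8}:  v_{1} + v_{8} = 3·v_{2} + v_{5} + 2·v_{12} ; sig = [2:1,2,3]
  P = {1,3}:  v_{1} + v_{3} = 2·v_{2} + 2·v_{12} ; sig = [2:2,2]
  P = {2,7,12}:  v_{2} + v_{7} + v_{12} = 0 ; sig = [3:]
  P = {3,4,9}:  v_{3} + v_{4} + v_{9} = 0 ; sig = [3:]
  P = {2,3,5}:  v_{2} + v_{3} + v_{5} = v_{8} ; sig = [3:1]
  P = {2,9,12}:  v_{2} + v_{9} + v_{12} = v_{11} ; sig = [3:1]
  P = {3,4,11}:  v_{3} + v_{4} + v_{11} = v_{2} + v_{12} ; sig = [3:1,1]
  P = {4,8,9}:  v_{4} + v_{8} + v_{9} = v_{2} + v_{5} ; sig = [3:1,1]
  P = {7,8,12}:  v_{7} + v_{8} + v_{12} = v_{3} + v_{5} ; sig = [3:1,1]
  P = {3,5,11}:  v_{3} + v_{5} + v_{11} = v_{8} + v_{9} + v_{12} ; sig = [3:1,1,1]
  P = {4,8,11}:  v_{4} + v_{8} + v_{11} = 2·v_{2} + v_{5} + v_{12} ; sig = [3:1,1,2]
  P = {2,3,7,9}:  v_{2} + v_{3} + v_{7} + v_{9} = v_{10} ; sig = [4:1]
  P = {2,4,11,12}:  v_{2} + v_{4} + v_{11} + v_{12} = v_{1} ; sig = [4:1]

Signatures (|P|; sorted positive RHS coefficients), sorted:
    [2:]
    [2:1]
    [2:1,1]
    [2:1,1]
    [2:1,1]
    [2:1,1]
    [2:1,1]
    [2:1,1,1]
    [2:1,1,2]
    [2:1,2]
    [2:1,2,3]
    [2:2,2]
    [3:]
    [3:]
    [3:1]
    [3:1]
    [3:1,1]
    [3:1,1]
    [3:1,1]
    [3:1,1,1]
    [3:1,1,2]
    [4:1]
    [4:1]


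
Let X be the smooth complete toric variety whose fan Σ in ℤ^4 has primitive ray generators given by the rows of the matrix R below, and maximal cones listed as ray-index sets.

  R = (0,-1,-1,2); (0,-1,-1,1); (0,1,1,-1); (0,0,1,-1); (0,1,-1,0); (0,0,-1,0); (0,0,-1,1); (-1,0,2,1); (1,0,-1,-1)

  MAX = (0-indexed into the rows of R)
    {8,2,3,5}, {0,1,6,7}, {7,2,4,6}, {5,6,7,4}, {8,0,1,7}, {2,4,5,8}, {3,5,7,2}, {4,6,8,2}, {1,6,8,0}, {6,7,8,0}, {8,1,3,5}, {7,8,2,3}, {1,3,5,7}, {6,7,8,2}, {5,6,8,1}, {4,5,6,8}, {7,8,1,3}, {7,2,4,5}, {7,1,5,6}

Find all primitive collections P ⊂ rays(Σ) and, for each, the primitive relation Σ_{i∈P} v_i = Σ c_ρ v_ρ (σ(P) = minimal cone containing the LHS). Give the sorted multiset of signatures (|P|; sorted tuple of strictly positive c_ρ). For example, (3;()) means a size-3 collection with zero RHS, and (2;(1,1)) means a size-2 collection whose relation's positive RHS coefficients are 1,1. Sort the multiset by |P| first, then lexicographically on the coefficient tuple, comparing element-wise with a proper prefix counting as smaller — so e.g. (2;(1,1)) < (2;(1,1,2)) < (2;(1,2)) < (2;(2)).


Σ has 12 primitive collections:

  {1,2}:  v_{1} + v_{2} = 0  →  sig = (2;())
  {3,6}:  v_{3} + v_{6} = 0  →  sig = (2;())
  {0,5}:  v_{0} + v_{5} = v_{1} + v_{6}  →  sig = (2;(1,1))
  {1,4}:  v_{1} + v_{4} = v_{5} + v_{6}  →  sig = (2;(1,1))
  {3,4}:  v_{3} + v_{4} = v_{2} + v_{5}  →  sig = (2;(1,1))
  {0,2}:  v_{0} + v_{2} = v_{6} + v_{7} + v_{8}  →  sig = (2;(1,1,1))
  {0,3}:  v_{0} + v_{3} = v_{1} + v_{7} + v_{8}  →  sig = (2;(1,1,1))
  {0,4}:  v_{0} + v_{4} = 2·v_{6}  →  sig = (2;(2))
  {5,7,8}:  v_{5} + v_{7} + v_{8} = 0  →  sig = (3;())
  {2,5,6}:  v_{2} + v_{5} + v_{6} = v_{4}  →  sig = (3;(1))
  {4,7,8}:  v_{4} + v_{7} + v_{8} = v_{2} + v_{6}  →  sig = (3;(1,1))
  {1,6,7,8}:  v_{1} + v_{6} + v_{7} + v_{8} = v_{0}  →  sig = (4;(1))

Hence PRS(X_Σ) =
    (2;())
    (2;())
    (2;(1,1))
    (2;(1,1))
    (2;(1,1))
    (2;(1,1,1))
    (2;(1,1,1))
    (2;(2))
    (3;())
    (3;(1))
    (3;(1,1))
    (4;(1))


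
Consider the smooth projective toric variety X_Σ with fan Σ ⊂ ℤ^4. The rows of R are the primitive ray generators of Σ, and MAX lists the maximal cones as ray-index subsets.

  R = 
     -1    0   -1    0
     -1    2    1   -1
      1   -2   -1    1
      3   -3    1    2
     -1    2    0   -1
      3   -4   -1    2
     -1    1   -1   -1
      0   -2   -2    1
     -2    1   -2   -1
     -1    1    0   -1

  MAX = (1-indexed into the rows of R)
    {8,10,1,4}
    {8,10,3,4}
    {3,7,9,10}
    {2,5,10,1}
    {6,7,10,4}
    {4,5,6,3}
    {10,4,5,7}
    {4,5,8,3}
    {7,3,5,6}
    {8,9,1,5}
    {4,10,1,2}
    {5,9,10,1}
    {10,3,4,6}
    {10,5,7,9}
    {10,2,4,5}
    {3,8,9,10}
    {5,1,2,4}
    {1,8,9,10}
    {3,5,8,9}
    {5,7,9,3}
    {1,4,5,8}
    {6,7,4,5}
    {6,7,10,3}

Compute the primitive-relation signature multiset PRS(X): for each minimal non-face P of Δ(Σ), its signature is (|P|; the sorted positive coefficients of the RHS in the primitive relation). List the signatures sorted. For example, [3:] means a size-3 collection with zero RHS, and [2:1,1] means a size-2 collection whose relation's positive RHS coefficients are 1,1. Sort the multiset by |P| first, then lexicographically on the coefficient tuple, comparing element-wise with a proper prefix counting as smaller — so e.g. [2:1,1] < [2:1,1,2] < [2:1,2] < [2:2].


Primitive collections (17):

  • {2,3}:  v_{2} + v_{3} = 0 ; sig = [2:]
  • {1,3}:  v_{1} + v_{3} = v_{8} ; sig = [2:1]
  • {1,7}:  v_{1} + v_{7} = v_{9} ; sig = [2:1]
  • {2,8}:  v_{2} + v_{8} = v_{1} ; sig = [2:1]
  • {4,9}:  v_{4} + v_{9} = v_{3} ; sig = [2:1]
  • {2,6}:  v_{2} + v_{6} = v_{4} + v_{7} ; sig = [2:1,1]
  • {2,7}:  v_{2} + v_{7} = v_{5} + v_{10} ; sig = [2:1,1]
  • {7,8}:  v_{7} + v_{8} = v_{3} + v_{9} ; sig = [2:1,1]
  • {2,9}:  v_{2} + v_{9} = v_{1} + v_{5} + v_{10} ; sig = [2:1,1,1]
  • {6,9}:  v_{6} + v_{9} = 2·v_{3} + v_{7} ; sig = [2:1,2]
  • {1,6}:  v_{1} + v_{6} = 2·v_{3} ; sig = [2:2]
  • {6,8}:  v_{6} + v_{8} = 3·v_{3} ; sig = [2:3]
  • {3,4,7}:  v_{3} + v_{4} + v_{7} = v_{6} ; sig = [3:1]
  • {3,5,10}:  v_{3} + v_{5} + v_{10} = v_{7} ; sig = [3:1]
  • {5,8,10}:  v_{5} + v_{8} + v_{10} = v_{9} ; sig = [3:1]
  • {5,6,10}:  v_{5} + v_{6} + v_{10} = v_{4} + 2·v_{7} ; sig = [3:1,2]
  • {1,4,5,10}:  v_{1} + v_{4} + v_{5} + v_{10} = 0 ; sig = [4:]

Sorted signature multiset PRS(X):
{ [2:],  [2:1] ×4,  [2:1,1] ×3,  [2:1,1,1],  [2:1,2],  [2:2],  [2:3],  [3:1] ×3,  [3:1,2],  [4:] }


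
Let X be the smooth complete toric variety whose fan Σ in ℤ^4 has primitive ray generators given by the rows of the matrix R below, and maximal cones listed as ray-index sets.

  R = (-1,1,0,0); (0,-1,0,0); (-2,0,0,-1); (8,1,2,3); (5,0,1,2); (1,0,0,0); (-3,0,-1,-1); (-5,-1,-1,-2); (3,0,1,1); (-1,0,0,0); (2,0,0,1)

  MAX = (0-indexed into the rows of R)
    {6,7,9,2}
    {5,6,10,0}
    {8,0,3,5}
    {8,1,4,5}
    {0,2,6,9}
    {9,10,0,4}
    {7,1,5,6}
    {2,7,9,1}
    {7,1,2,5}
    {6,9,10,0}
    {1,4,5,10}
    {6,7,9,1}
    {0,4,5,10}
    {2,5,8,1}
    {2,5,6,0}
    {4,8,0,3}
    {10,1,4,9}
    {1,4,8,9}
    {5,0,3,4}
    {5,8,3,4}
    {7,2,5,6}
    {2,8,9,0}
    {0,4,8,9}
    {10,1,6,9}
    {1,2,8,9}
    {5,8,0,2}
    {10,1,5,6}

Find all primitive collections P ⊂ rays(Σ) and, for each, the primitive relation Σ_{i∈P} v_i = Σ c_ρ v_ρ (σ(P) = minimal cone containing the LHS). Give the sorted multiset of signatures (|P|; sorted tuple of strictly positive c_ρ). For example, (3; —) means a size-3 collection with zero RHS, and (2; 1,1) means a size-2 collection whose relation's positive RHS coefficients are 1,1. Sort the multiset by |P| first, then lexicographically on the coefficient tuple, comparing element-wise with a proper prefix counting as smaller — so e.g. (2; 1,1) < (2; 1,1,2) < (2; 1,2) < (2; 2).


|primitive collections| = 19. Relations:

  • {2,10}:  v_{2} + v_{10} = 0  →  sig = (2; —)
  • {5,9}:  v_{5} + v_{9} = 0  →  sig = (2; —)
  • {6,8}:  v_{6} + v_{8} = 0  →  sig = (2; —)
  • {0,1}:  v_{0} + v_{1} = v_{9}  →  sig = (2; 1)
  • {2,4}:  v_{2} + v_{4} = v_{8}  →  sig = (2; 1)
  • {3,7}:  v_{3} + v_{7} = v_{8}  →  sig = (2; 1)
  • {4,6}:  v_{4} + v_{6} = v_{10}  →  sig = (2; 1)
  • {4,7}:  v_{4} + v_{7} = v_{1}  →  sig = (2; 1)
  • {8,10}:  v_{8} + v_{10} = v_{4}  →  sig = (2; 1)
  • {1,3}:  v_{1} + v_{3} = v_{4} + v_{8}  →  sig = (2; 1,1)
  • {7,8}:  v_{7} + v_{8} = v_{1} + v_{2}  →  sig = (2; 1,1)
  • {7,10}:  v_{7} + v_{10} = v_{1} + v_{6}  →  sig = (2; 1,1)
  • {0,7}:  v_{0} + v_{7} = v_{2} + v_{6} + v_{9}  →  sig = (2; 1,1,1)
  • {3,6}:  v_{3} + v_{6} = v_{0} + v_{4} + v_{5}  →  sig = (2; 1,1,1)
  • {3,9}:  v_{3} + v_{9} = v_{0} + v_{4} + v_{8}  →  sig = (2; 1,1,1)
  • {2,3}:  v_{2} + v_{3} = v_{0} + v_{5} + 2·v_{8}  →  sig = (2; 1,1,2)
  • {3,10}:  v_{3} + v_{10} = v_{0} + 2·v_{4} + v_{5}  →  sig = (2; 1,1,2)
  • {1,2,6}:  v_{1} + v_{2} + v_{6} = v_{7}  →  sig = (3; 1)
  • {0,4,5,8}:  v_{0} + v_{4} + v_{5} + v_{8} = v_{3}  →  sig = (4; 1)

Sorted signature multiset PRS(X):
    (2; —)
    (2; —)
    (2; —)
    (2; 1)
    (2; 1)
    (2; 1)
    (2; 1)
    (2; 1)
    (2; 1)
    (2; 1,1)
    (2; 1,1)
    (2; 1,1)
    (2; 1,1,1)
    (2; 1,1,1)
    (2; 1,1,1)
    (2; 1,1,2)
    (2; 1,1,2)
    (3; 1)
    (4; 1)


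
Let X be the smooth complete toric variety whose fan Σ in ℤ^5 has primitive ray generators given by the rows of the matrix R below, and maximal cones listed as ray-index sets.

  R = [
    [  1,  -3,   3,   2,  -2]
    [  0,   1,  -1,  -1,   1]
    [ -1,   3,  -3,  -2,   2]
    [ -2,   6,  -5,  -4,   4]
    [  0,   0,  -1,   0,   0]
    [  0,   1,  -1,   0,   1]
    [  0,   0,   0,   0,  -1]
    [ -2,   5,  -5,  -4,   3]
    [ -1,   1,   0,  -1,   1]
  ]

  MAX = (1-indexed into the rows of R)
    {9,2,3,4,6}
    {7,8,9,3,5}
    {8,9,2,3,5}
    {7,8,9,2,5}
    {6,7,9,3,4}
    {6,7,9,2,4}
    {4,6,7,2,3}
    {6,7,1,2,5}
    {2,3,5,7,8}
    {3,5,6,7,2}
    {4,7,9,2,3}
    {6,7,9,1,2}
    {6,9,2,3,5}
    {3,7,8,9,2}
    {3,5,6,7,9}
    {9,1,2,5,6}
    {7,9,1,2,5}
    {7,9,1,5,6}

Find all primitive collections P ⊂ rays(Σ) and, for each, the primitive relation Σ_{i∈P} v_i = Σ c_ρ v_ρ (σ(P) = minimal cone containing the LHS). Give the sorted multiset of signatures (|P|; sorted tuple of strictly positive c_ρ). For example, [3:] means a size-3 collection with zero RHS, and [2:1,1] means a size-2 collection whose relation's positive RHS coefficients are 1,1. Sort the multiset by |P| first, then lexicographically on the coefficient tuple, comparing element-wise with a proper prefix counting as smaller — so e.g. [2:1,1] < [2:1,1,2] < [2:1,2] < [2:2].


|primitive collections| = 9. Relations:

  • {1,3}:  v_{1} + v_{3} = 0  ⇒ sig = [2:]
  • {1,4}:  v_{1} + v_{4} = v_{2} + v_{6} + v_{7} + v_{9}  ⇒ sig = [2:1,1,1,1]
  • {1,8}:  v_{1} + v_{8} = v_{2} + v_{5} + v_{7} + v_{9}  ⇒ sig = [2:1,1,1,1]
  • {4,8}:  v_{4} + v_{8} = v_{2} + 3·v_{3} + v_{7} + v_{9}  ⇒ sig = [2:1,1,1,3]
  • {4,5}:  v_{4} + v_{5} = 2·v_{3}  ⇒ sig = [2:2]
  • {6,8}:  v_{6} + v_{8} = 2·v_{3}  ⇒ sig = [2:2]
  • {2,3,5,7,9}:  v_{2} + v_{3} + v_{5} + v_{7} + v_{9} = v_{8}  ⇒ sig = [5:1]
  • {2,3,6,7,9}:  v_{2} + v_{3} + v_{6} + v_{7} + v_{9} = v_{4}  ⇒ sig = [5:1]
  • {2,5,6,7,9}:  v_{2} + v_{5} + v_{6} + v_{7} + v_{9} = v_{3}  ⇒ sig = [5:1]

so the primitive-relation signature multiset is
[[2:], [2:1,1,1,1], [2:1,1,1,1], [2:1,1,1,3], [2:2], [2:2], [5:1], [5:1], [5:1]]


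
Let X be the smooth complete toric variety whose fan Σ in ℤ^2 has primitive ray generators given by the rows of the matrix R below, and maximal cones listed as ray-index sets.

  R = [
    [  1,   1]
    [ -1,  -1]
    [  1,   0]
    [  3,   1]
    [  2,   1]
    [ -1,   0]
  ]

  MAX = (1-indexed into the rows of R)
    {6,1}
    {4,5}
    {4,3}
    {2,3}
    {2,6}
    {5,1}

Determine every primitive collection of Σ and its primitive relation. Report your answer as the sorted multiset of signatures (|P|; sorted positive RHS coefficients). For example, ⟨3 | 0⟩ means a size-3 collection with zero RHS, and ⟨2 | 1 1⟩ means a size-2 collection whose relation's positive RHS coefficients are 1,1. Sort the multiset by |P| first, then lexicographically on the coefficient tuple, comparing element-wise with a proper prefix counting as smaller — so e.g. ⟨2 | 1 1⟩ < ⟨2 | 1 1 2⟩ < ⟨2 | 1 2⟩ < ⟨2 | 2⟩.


Δ(Σ) — 6 vertices, 9 min non-faces:

  • {1,2}:  v_{1} + v_{2} = 0 — sig = ⟨2 | 0⟩
  • {3,6}:  v_{3} + v_{6} = 0 — sig = ⟨2 | 0⟩
  • {1,3}:  v_{1} + v_{3} = v_{5} — sig = ⟨2 | 1⟩
  • {2,5}:  v_{2} + v_{5} = v_{3} — sig = ⟨2 | 1⟩
  • {3,5}:  v_{3} + v_{5} = v_{4} — sig = ⟨2 | 1⟩
  • {4,6}:  v_{4} + v_{6} = v_{5} — sig = ⟨2 | 1⟩
  • {5,6}:  v_{5} + v_{6} = v_{1} — sig = ⟨2 | 1⟩
  • {1,4}:  v_{1} + v_{4} = 2·v_{5} — sig = ⟨2 | 2⟩
  • {2,4}:  v_{2} + v_{4} = 2·v_{3} — sig = ⟨2 | 2⟩

Signatures (|P|; sorted positive RHS coefficients), sorted:
[⟨2 | 0⟩, ⟨2 | 0⟩, ⟨2 | 1⟩, ⟨2 | 1⟩, ⟨2 | 1⟩, ⟨2 | 1⟩, ⟨2 | 1⟩, ⟨2 | 2⟩, ⟨2 | 2⟩]


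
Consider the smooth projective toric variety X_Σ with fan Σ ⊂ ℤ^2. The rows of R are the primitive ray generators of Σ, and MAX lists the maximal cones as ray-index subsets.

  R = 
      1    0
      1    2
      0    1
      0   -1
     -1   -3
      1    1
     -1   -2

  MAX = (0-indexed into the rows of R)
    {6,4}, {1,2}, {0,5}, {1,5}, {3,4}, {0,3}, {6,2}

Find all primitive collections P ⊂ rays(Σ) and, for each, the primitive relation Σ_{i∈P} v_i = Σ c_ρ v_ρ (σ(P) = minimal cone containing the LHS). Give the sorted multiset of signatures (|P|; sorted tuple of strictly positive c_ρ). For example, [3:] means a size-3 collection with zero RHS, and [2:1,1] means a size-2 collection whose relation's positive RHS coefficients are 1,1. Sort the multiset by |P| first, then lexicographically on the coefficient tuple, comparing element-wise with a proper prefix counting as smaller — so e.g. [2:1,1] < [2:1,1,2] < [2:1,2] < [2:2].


Primitive collections (14):

  {1,6}:  v_{1} + v_{6} = 0  ⇒ sig = [2:]
  {2,3}:  v_{2} + v_{3} = 0  ⇒ sig = [2:]
  {0,2}:  v_{0} + v_{2} = v_{5}  ⇒ sig = [2:1]
  {1,3}:  v_{1} + v_{3} = v_{5}  ⇒ sig = [2:1]
  {1,4}:  v_{1} + v_{4} = v_{3}  ⇒ sig = [2:1]
  {2,4}:  v_{2} + v_{4} = v_{6}  ⇒ sig = [2:1]
  {2,5}:  v_{2} + v_{5} = v_{1}  ⇒ sig = [2:1]
  {3,5}:  v_{3} + v_{5} = v_{0}  ⇒ sig = [2:1]
  {3,6}:  v_{3} + v_{6} = v_{4}  ⇒ sig = [2:1]
  {5,6}:  v_{5} + v_{6} = v_{3}  ⇒ sig = [2:1]
  {0,1}:  v_{0} + v_{1} = 2·v_{5}  ⇒ sig = [2:2]
  {0,6}:  v_{0} + v_{6} = 2·v_{3}  ⇒ sig = [2:2]
  {4,5}:  v_{4} + v_{5} = 2·v_{3}  ⇒ sig = [2:2]
  {0,4}:  v_{0} + v_{4} = 3·v_{3}  ⇒ sig = [2:3]

Signatures (|P|; sorted positive RHS coefficients), sorted:
    |P|=2: 14 collections, coeffs (), (), (1), (1), (1), (1), (1), (1), (1), (1), (2), (2), (2), (3)


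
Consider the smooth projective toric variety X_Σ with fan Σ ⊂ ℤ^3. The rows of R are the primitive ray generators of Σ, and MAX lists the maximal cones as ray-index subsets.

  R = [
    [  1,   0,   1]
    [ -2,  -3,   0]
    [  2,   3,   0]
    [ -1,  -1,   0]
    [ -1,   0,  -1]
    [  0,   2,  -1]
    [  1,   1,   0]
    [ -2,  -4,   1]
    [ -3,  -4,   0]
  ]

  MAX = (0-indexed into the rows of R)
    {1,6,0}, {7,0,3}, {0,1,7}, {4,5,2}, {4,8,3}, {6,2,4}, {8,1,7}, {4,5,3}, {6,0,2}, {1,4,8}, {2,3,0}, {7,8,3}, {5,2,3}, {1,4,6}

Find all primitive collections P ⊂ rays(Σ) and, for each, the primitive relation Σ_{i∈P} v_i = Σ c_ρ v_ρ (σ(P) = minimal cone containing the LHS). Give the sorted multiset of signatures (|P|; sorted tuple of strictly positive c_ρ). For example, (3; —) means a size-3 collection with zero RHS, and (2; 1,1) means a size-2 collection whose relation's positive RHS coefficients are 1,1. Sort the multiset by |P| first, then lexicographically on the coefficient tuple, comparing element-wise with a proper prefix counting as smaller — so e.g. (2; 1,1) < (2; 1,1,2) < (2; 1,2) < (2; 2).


Δ(Σ) — 9 vertices, 16 min non-faces:

  • {0,4}:  v_{0} + v_{4} = 0 — sig = (2; —)
  • {1,2}:  v_{1} + v_{2} = 0 — sig = (2; —)
  • {3,6}:  v_{3} + v_{6} = 0 — sig = (2; —)
  • {0,8}:  v_{0} + v_{8} = v_{7} — sig = (2; 1)
  • {1,3}:  v_{1} + v_{3} = v_{8} — sig = (2; 1)
  • {2,8}:  v_{2} + v_{8} = v_{3} — sig = (2; 1)
  • {4,7}:  v_{4} + v_{7} = v_{8} — sig = (2; 1)
  • {6,8}:  v_{6} + v_{8} = v_{1} — sig = (2; 1)
  • {0,5}:  v_{0} + v_{5} = v_{2} + v_{3} — sig = (2; 1,1)
  • {1,5}:  v_{1} + v_{5} = v_{3} + v_{4} — sig = (2; 1,1)
  • {2,7}:  v_{2} + v_{7} = v_{0} + v_{3} — sig = (2; 1,1)
  • {5,6}:  v_{5} + v_{6} = v_{2} + v_{4} — sig = (2; 1,1)
  • {6,7}:  v_{6} + v_{7} = v_{0} + v_{1} — sig = (2; 1,1)
  • {5,8}:  v_{5} + v_{8} = 2·v_{3} + v_{4} — sig = (2; 1,2)
  • {5,7}:  v_{5} + v_{7} = 2·v_{3} — sig = (2; 2)
  • {2,3,4}:  v_{2} + v_{3} + v_{4} = v_{5} — sig = (3; 1)

Signatures (|P|; sorted positive RHS coefficients), sorted:
    |P|=2: 15 collections, coeffs (), (), (), (1), (1), (1), (1), (1), (1,1), (1,1), (1,1), (1,1), (1,1), (1,2), (2)
    |P|=3: 1 collection, coeffs (1)


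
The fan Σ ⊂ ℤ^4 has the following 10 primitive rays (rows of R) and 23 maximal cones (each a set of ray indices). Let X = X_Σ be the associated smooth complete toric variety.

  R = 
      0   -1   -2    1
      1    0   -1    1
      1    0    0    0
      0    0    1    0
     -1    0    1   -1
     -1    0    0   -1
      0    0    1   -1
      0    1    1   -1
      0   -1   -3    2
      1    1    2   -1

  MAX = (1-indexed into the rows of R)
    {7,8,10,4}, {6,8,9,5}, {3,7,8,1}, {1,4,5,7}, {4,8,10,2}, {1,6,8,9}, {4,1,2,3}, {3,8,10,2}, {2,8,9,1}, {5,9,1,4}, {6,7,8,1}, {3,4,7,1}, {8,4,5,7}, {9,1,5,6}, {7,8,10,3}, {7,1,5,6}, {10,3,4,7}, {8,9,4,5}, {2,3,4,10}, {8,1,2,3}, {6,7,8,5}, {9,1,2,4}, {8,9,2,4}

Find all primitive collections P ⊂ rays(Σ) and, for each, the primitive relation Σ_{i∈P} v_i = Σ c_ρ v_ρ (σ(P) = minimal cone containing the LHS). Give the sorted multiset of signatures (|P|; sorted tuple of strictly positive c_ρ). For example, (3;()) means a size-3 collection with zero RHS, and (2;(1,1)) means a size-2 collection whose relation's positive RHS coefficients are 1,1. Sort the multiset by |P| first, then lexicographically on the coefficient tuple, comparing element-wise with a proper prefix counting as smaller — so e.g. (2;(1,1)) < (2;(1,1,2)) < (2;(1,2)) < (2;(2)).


The 15 primitive collections of Σ (r=10, n=4):

  P={2,5}:  v_{2} + v_{5} = 0  ⟹  sig = (2;())
  P={1,10}:  v_{1} + v_{10} = v_{3}  ⟹  sig = (2;(1))
  P={2,7}:  v_{2} + v_{7} = v_{3}  ⟹  sig = (2;(1))
  P={3,5}:  v_{3} + v_{5} = v_{7}  ⟹  sig = (2;(1))
  P={4,6}:  v_{4} + v_{6} = v_{5}  ⟹  sig = (2;(1))
  P={7,9}:  v_{7} + v_{9} = v_{1}  ⟹  sig = (2;(1))
  P={9,10}:  v_{9} + v_{10} = v_{2}  ⟹  sig = (2;(1))
  P={2,6}:  v_{2} + v_{6} = v_{1} + v_{8}  ⟹  sig = (2;(1,1))
  P={3,9}:  v_{3} + v_{9} = v_{1} + v_{2}  ⟹  sig = (2;(1,1))
  P={6,10}:  v_{6} + v_{10} = v_{7} + v_{8}  ⟹  sig = (2;(1,1))
  P={3,6}:  v_{3} + v_{6} = v_{1} + v_{7} + v_{8}  ⟹  sig = (2;(1,1,1))
  P={5,10}:  v_{5} + v_{10} = v_{4} + v_{7} + v_{8}  ⟹  sig = (2;(1,1,1))
  P={1,4,8}:  v_{1} + v_{4} + v_{8} = 0  ⟹  sig = (3;())
  P={1,5,8}:  v_{1} + v_{5} + v_{8} = v_{6}  ⟹  sig = (3;(1))
  P={3,4,8}:  v_{3} + v_{4} + v_{8} = v_{10}  ⟹  sig = (3;(1))

Hence PRS(X_Σ) =
{ (2;()),  (2;(1)) ×6,  (2;(1,1)) ×3,  (2;(1,1,1)) ×2,  (3;()),  (3;(1)) ×2 }


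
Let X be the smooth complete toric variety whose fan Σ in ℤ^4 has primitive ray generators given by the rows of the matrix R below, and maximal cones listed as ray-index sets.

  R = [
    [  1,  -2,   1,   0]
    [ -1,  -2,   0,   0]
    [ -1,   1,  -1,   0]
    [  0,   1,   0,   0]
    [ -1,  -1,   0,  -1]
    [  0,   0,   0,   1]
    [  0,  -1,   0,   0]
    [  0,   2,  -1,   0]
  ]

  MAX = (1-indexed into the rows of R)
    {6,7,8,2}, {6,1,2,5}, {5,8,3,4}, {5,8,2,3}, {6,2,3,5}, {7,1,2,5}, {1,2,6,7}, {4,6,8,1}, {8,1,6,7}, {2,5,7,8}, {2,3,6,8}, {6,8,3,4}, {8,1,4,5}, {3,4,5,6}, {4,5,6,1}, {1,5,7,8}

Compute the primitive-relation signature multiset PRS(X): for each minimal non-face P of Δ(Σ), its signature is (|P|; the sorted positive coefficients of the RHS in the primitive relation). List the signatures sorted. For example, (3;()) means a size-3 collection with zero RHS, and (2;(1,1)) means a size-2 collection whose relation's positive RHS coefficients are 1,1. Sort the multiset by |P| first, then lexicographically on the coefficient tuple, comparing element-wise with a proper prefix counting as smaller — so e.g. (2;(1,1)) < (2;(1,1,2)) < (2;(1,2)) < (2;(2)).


Δ(Σ) — 8 vertices, 7 min non-faces:

  • {4,7}:  v_{4} + v_{7} = 0  →  sig = (2;())
  • {1,3}:  v_{1} + v_{3} = v_{7}  →  sig = (2;(1))
  • {2,4}:  v_{2} + v_{4} = v_{5} + v_{6}  →  sig = (2;(1,1))
  • {3,7}:  v_{3} + v_{7} = v_{2} + v_{8}  →  sig = (2;(1,1))
  • {5,6,7}:  v_{5} + v_{6} + v_{7} = v_{2}  →  sig = (3;(1))
  • {5,6,8}:  v_{5} + v_{6} + v_{8} = v_{3}  →  sig = (3;(1))
  • {1,2,8}:  v_{1} + v_{2} + v_{8} = 2·v_{7}  →  sig = (3;(2))

so the primitive-relation signature multiset is
    (2;())
    (2;(1))
    (2;(1,1))
    (2;(1,1))
    (3;(1))
    (3;(1))
    (3;(2))


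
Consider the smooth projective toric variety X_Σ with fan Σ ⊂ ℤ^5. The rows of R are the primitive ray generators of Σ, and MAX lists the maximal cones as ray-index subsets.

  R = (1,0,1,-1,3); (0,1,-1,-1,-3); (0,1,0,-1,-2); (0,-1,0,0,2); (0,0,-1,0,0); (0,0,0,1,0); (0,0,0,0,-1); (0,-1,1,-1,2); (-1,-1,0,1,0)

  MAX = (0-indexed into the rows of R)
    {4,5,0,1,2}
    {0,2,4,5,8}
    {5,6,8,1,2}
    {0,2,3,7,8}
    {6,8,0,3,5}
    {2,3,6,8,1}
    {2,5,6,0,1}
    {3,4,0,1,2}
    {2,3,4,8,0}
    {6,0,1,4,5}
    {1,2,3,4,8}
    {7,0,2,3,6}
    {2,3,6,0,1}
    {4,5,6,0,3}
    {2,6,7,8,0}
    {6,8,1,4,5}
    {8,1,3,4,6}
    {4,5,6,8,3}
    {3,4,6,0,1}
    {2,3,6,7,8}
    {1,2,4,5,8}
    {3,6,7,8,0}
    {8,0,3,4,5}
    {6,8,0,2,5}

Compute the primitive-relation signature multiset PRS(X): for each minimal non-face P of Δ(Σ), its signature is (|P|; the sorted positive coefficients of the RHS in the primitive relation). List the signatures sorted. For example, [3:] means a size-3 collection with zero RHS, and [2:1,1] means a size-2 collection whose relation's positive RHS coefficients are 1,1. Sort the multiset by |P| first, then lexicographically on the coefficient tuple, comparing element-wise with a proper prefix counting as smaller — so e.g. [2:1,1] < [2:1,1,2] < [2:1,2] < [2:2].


Primitive collections (9):

  P = {5,7}:  v_{5} + v_{7} = v_{0} + v_{6} + v_{8}  ⟹  sig = [2:1,1,1]
  P = {4,7}:  v_{4} + v_{7} = v_{2} + 2·v_{3}  ⟹  sig = [2:1,2]
  P = {1,7}:  v_{1} + v_{7} = 2·v_{2} + 2·v_{3} + v_{6}  ⟹  sig = [2:1,2,2]
  P = {2,3,5}:  v_{2} + v_{3} + v_{5} = 0  ⟹  sig = [3:]
  P = {2,4,6}:  v_{2} + v_{4} + v_{6} = v_{1}  ⟹  sig = [3:1]
  P = {0,1,8}:  v_{0} + v_{1} + v_{8} = v_{2} + v_{3}  ⟹  sig = [3:1,1]
  P = {1,3,5}:  v_{1} + v_{3} + v_{5} = v_{4} + v_{6}  ⟹  sig = [3:1,1]
  P = {0,4,6,8}:  v_{0} + v_{4} + v_{6} + v_{8} = v_{3}  ⟹  sig = [4:1]
  P = {0,2,3,6,8}:  v_{0} + v_{2} + v_{3} + v_{6} + v_{8} = v_{7}  ⟹  sig = [5:1]

so the primitive-relation signature multiset is
    |P|=2: 3 collections, coeffs (1,1,1), (1,2), (1,2,2)
    |P|=3: 4 collections, coeffs (), (1), (1,1), (1,1)
    |P|=4: 1 collection, coeffs (1)
    |P|=5: 1 collection, coeffs (1)


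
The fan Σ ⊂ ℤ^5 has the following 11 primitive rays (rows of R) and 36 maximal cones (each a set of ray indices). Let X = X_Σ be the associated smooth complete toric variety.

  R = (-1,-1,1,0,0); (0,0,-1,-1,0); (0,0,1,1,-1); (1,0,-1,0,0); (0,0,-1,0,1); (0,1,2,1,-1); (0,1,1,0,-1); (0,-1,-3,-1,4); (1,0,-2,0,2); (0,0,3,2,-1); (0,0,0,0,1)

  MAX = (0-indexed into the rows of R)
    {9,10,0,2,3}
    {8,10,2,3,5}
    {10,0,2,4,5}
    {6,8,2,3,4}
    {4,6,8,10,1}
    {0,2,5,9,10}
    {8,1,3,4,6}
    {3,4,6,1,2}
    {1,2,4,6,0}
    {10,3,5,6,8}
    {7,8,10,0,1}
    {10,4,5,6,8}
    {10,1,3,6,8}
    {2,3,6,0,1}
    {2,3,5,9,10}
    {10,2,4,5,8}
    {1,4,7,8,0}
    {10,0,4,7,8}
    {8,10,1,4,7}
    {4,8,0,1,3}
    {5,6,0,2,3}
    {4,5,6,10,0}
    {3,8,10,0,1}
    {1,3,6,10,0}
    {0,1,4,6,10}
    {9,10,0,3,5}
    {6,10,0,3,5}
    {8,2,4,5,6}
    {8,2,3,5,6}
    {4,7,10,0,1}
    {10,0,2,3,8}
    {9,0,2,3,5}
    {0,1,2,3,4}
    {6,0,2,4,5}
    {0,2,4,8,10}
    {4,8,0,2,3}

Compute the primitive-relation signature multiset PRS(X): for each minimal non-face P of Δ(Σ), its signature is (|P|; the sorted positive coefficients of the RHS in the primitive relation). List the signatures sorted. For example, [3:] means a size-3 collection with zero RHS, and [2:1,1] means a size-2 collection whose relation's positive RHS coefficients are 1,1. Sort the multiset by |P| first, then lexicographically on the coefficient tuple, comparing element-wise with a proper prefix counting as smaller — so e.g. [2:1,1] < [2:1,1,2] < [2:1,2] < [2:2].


20 collections generate NE(X_Σ); each relation:

  • {1,5}:  v_{1} + v_{5} = v_{6}  ⇒ sig = [2:1]
  • {1,9}:  v_{1} + v_{9} = v_{0} + v_{3} + v_{5}  ⇒ sig = [2:1,1,1]
  • {2,7}:  v_{2} + v_{7} = v_{0} + v_{4} + v_{8}  ⇒ sig = [2:1,1,1]
  • {7,9}:  v_{7} + v_{9} = v_{0} + v_{2} + v_{8} + 2·v_{10}  ⇒ sig = [2:1,1,1,2]
  • {3,7}:  v_{3} + v_{7} = v_{0} + v_{1} + 2·v_{8}  ⇒ sig = [2:1,1,2]
  • {6,7}:  v_{6} + v_{7} = v_{1} + v_{4} + 2·v_{10}  ⇒ sig = [2:1,1,2]
  • {6,9}:  v_{6} + v_{9} = v_{0} + v_{3} + 2·v_{5}  ⇒ sig = [2:1,1,2]
  • {5,7}:  v_{5} + v_{7} = v_{4} + 2·v_{10}  ⇒ sig = [2:1,2]
  • {8,9}:  v_{8} + v_{9} = 2·v_{2} + v_{3} + 3·v_{10}  ⇒ sig = [2:1,2,3]
  • {4,9}:  v_{4} + v_{9} = 2·v_{2} + 2·v_{10}  ⇒ sig = [2:2,2]
  • {1,2,10}:  v_{1} + v_{2} + v_{10} = 0  ⇒ sig = [3:]
  • {0,6,8}:  v_{0} + v_{6} + v_{8} = v_{10}  ⇒ sig = [3:1]
  • {2,6,10}:  v_{2} + v_{6} + v_{10} = v_{5}  ⇒ sig = [3:1]
  • {3,4,10}:  v_{3} + v_{4} + v_{10} = v_{8}  ⇒ sig = [3:1]
  • {1,2,8}:  v_{1} + v_{2} + v_{8} = v_{3} + v_{4}  ⇒ sig = [3:1,1]
  • {3,4,5}:  v_{3} + v_{4} + v_{5} = v_{2} + v_{6} + v_{8}  ⇒ sig = [3:1,1,1]
  • {0,5,8}:  v_{0} + v_{5} + v_{8} = v_{2} + 2·v_{10}  ⇒ sig = [3:1,2]
  • {0,3,4,6}:  v_{0} + v_{3} + v_{4} + v_{6} = 0  ⇒ sig = [4:]
  • {0,1,4,8,10}:  v_{0} + v_{1} + v_{4} + v_{8} + v_{10} = v_{7}  ⇒ sig = [5:1]
  • {0,2,3,5,10}:  v_{0} + v_{2} + v_{3} + v_{5} + v_{10} = v_{9}  ⇒ sig = [5:1]

so the primitive-relation signature multiset is
    [2:1]
    [2:1,1,1]
    [2:1,1,1]
    [2:1,1,1,2]
    [2:1,1,2]
    [2:1,1,2]
    [2:1,1,2]
    [2:1,2]
    [2:1,2,3]
    [2:2,2]
    [3:]
    [3:1]
    [3:1]
    [3:1]
    [3:1,1]
    [3:1,1,1]
    [3:1,2]
    [4:]
    [5:1]
    [5:1]
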